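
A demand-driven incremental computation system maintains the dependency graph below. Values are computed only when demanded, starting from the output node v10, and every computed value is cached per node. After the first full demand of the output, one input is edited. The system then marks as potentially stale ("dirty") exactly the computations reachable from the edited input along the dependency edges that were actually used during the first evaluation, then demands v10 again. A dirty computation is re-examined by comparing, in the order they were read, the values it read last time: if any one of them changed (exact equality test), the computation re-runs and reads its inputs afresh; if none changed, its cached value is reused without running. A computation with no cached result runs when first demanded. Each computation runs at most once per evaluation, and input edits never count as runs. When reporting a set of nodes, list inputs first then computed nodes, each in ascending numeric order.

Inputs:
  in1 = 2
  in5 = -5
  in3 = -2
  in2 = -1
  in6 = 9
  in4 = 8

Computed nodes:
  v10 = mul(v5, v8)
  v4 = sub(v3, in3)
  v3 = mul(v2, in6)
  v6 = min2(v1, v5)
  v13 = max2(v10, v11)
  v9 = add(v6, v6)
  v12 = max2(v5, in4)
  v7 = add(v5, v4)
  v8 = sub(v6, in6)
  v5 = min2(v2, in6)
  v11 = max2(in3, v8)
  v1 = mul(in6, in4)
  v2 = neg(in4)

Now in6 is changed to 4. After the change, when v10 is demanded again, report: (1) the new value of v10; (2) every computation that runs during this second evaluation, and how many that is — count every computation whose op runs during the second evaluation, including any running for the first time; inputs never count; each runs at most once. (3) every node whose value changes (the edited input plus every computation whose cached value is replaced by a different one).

New value of v10: 96.
Computations that run: v1, v5, v6, v8, v10 — 5 in total.
Values that change: in6, v1, v8, v10.

First evaluation (everything demanded from the output):
  v1 = mul(9, 8) = 72
  v2 = neg(8) = -8
  v5 = min2(-8, 9) = -8
  v6 = min2(72, -8) = -8
  v8 = sub(-8, 9) = -17
  v10 = mul(-8, -17) = 136

Propagation after the edit:
  v1: runs — in6 9->4; result 32.
  v5: runs — in6 9->4; result -8 (same value as before).
  v6: runs — v1 72->32; result -8 (same value as before).
  v8: runs — in6 9->4; result -12.
  v10: runs — v8 -17->-12; result 96.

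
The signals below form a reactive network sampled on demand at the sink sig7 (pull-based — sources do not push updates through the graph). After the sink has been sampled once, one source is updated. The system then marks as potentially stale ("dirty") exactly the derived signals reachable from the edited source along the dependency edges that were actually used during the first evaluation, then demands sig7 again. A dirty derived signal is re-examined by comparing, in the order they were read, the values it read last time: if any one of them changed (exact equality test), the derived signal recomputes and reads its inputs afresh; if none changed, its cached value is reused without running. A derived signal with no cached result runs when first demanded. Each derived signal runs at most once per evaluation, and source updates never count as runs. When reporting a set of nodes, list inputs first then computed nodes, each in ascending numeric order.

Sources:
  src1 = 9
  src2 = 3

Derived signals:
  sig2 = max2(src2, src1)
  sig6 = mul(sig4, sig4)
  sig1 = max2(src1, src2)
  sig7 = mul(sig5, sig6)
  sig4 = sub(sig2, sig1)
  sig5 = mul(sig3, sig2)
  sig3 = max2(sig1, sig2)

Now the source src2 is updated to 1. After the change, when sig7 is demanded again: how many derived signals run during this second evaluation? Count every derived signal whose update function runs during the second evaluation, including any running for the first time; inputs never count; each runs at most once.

Run set: sig1, sig2 (2 run).
The important point: at sig3 every value read last time is unchanged, so the dirty flag clears without a run.

Initial pass — values computed on the first demand:
  sig1 = max2(9, 3) = 9
  sig2 = max2(3, 9) = 9
  sig3 = max2(9, 9) = 9
  sig4 = sub(9, 9) = 0
  sig5 = mul(9, 9) = 81
  sig6 = mul(0, 0) = 0
  sig7 = mul(81, 0) = 0

Second demand — change propagation:
  sig1: re-runs because src2 3->1; new result 9 (unchanged).
  sig2: re-runs because src2 3->1; new result 9 (unchanged).
  sig3: re-examined; everything it read last time is the same (sig1 unchanged, sig2 unchanged) — cache 9 kept, no run.
  sig4: re-examined; everything it read last time is the same (sig2 unchanged, sig1 unchanged) — cache 0 kept, no run.
  sig5: re-examined; everything it read last time is the same (sig3 unchanged, sig2 unchanged) — cache 81 kept, no run.
  sig6: re-examined; everything it read last time is the same (sig4 unchanged, sig4 unchanged) — cache 0 kept, no run.
  sig7: re-examined; everything it read last time is the same (sig5 unchanged, sig6 unchanged) — cache 0 kept, no run.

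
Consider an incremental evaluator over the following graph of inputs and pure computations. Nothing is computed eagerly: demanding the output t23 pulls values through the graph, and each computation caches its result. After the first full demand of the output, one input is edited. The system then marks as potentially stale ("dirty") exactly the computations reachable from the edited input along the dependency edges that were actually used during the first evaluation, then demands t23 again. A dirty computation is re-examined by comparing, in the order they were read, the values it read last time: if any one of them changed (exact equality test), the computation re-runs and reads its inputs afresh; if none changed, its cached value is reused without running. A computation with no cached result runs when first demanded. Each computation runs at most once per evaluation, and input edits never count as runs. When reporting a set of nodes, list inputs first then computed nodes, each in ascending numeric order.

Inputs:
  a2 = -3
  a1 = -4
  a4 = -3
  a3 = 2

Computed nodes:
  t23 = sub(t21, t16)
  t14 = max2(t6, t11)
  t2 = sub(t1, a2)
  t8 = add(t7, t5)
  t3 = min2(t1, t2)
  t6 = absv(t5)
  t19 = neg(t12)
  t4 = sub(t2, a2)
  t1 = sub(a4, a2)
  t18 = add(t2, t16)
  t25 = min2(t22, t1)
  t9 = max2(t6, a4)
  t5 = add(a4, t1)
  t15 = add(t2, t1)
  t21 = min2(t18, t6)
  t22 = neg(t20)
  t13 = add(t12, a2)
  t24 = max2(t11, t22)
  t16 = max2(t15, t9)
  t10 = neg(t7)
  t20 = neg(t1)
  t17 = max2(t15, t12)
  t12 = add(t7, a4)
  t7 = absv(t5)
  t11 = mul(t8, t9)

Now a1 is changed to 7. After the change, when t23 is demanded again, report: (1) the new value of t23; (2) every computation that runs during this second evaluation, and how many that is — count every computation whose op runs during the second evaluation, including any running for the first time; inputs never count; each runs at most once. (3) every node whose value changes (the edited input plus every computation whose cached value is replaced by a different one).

t23 now evaluates to 0.
Run set: none (0 run).
Changed values: a1.
The important point: nothing the output needs ever reads a1, so the edit is invisible to it.

Initial pass — values computed on the first demand:
  t1 = sub(-3, -3) = 0
  t2 = sub(0, -3) = 3
  t5 = add(-3, 0) = -3
  t6 = absv(-3) = 3
  t9 = max2(3, -3) = 3
  t15 = add(3, 0) = 3
  t16 = max2(3, 3) = 3
  t18 = add(3, 3) = 6
  t21 = min2(6, 3) = 3
  t23 = sub(3, 3) = 0

Second demand — change propagation:
  no demanded computation ever read a1, so the edit dirties nothing and nothing runs.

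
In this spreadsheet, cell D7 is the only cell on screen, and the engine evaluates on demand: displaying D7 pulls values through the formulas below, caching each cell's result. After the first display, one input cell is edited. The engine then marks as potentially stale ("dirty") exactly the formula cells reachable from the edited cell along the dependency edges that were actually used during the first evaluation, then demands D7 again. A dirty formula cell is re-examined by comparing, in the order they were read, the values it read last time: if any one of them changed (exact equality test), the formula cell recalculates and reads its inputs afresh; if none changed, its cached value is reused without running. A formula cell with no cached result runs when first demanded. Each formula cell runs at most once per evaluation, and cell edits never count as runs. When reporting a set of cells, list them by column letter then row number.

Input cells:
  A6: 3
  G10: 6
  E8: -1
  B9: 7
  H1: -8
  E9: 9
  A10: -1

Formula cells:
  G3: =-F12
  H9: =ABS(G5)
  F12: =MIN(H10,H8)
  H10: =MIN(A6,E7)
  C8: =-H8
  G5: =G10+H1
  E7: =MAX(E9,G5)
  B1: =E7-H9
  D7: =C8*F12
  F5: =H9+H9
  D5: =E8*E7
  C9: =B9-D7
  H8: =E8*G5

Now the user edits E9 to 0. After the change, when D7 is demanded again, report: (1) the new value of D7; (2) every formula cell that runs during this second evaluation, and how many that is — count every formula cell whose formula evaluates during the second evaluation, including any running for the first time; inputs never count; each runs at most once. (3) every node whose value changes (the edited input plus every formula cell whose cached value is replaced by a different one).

Initial pass — values computed on the first demand:
  G5 = 6 + -8 = -2
  E7 = MAX(9, -2) = 9
  H8 = -1 * -2 = 2
  C8 = -(2) = -2
  H10 = MIN(3, 9) = 3
  F12 = MIN(3, 2) = 2
  D7 = -2 * 2 = -4

Second demand — change propagation:
  E7: re-runs because E9 9->0; new result 0.
  H10: re-runs because E7 9->0; new result 0.
  F12: re-runs because H10 3->0; new result 0.
  D7: re-runs because F12 2->0; new result 0.

D7 now evaluates to 0.
Run set: D7, E7, F12, H10 (4 run).
Changed values: D7, E7, E9, F12, H10.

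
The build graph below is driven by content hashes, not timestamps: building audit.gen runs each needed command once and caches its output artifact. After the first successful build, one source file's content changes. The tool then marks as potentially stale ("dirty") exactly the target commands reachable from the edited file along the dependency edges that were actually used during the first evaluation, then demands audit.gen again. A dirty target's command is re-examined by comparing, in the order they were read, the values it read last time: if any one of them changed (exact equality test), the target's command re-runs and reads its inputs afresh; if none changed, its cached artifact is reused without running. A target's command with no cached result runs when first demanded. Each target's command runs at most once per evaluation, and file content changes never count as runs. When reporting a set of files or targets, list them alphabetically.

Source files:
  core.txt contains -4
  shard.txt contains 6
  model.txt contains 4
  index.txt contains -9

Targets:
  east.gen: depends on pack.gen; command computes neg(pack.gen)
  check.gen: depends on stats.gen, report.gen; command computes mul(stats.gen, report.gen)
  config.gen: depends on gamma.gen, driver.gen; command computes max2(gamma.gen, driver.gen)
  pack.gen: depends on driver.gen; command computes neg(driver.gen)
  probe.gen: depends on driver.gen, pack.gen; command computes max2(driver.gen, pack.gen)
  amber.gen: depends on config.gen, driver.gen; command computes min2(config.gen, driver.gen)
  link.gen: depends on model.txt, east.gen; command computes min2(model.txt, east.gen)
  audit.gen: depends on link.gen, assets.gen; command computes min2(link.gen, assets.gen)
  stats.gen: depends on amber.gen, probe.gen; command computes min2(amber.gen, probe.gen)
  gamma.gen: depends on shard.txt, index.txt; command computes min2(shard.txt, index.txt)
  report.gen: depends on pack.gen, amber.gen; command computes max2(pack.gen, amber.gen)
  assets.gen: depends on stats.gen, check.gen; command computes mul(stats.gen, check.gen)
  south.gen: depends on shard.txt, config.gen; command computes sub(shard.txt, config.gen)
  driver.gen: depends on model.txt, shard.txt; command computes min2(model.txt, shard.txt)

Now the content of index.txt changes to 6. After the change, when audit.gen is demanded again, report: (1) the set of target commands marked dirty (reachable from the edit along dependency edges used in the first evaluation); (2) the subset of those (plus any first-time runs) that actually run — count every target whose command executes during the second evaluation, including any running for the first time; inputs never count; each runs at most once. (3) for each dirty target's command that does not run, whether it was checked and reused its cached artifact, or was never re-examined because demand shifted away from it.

Dirty set: amber.gen, assets.gen, audit.gen, check.gen, config.gen, gamma.gen, report.gen, stats.gen.
Run set: amber.gen, config.gen, gamma.gen (3 run).
Re-examined without running (cache reused): assets.gen, audit.gen, check.gen, report.gen, stats.gen.
The important point: amber.gen recomputes to an identical value, and the output ends up unchanged.

Initial pass — values computed on the first demand:
  driver.gen = min2(4, 6) = 4
  gamma.gen = min2(6, -9) = -9
  config.gen = max2(-9, 4) = 4
  amber.gen = min2(4, 4) = 4
  pack.gen = neg(4) = -4
  east.gen = neg(-4) = 4
  link.gen = min2(4, 4) = 4
  probe.gen = max2(4, -4) = 4
  report.gen = max2(-4, 4) = 4
  stats.gen = min2(4, 4) = 4
  check.gen = mul(4, 4) = 16
  assets.gen = mul(4, 16) = 64
  audit.gen = min2(4, 64) = 4

Second demand — change propagation:
  gamma.gen: re-runs because index.txt -9->6; new result 6.
  config.gen: re-runs because gamma.gen -9->6; new result 6.
  amber.gen: re-runs because config.gen 4->6; new result 4 (unchanged).
  report.gen: re-examined; everything it read last time is the same (pack.gen unchanged, amber.gen unchanged) — cache 4 kept, no run.
  stats.gen: re-examined; everything it read last time is the same (amber.gen unchanged, probe.gen unchanged) — cache 4 kept, no run.
  check.gen: re-examined; everything it read last time is the same (stats.gen unchanged, report.gen unchanged) — cache 16 kept, no run.
  assets.gen: re-examined; everything it read last time is the same (stats.gen unchanged, check.gen unchanged) — cache 64 kept, no run.
  audit.gen: re-examined; everything it read last time is the same (link.gen unchanged, assets.gen unchanged) — cache 4 kept, no run.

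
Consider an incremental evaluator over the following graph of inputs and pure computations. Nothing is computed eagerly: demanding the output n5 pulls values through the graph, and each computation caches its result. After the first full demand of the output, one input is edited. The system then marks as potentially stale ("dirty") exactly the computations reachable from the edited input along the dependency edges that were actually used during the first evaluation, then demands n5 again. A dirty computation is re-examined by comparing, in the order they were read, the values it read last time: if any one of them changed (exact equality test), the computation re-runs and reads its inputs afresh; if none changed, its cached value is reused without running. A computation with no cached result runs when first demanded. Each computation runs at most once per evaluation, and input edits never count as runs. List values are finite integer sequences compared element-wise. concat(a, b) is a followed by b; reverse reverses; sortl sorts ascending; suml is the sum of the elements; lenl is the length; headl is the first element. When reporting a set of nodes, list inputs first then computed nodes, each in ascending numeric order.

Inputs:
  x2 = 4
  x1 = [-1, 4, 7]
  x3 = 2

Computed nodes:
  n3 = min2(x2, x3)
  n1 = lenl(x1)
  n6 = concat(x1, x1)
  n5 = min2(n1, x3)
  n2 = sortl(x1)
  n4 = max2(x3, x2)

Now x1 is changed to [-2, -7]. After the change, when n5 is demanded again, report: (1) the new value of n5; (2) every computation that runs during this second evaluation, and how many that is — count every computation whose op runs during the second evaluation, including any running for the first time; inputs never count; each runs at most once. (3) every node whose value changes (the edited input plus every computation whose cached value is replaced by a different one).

n5 now evaluates to 2.
Run set: n1, n5 (2 run).
Changed values: x1, n1.

Initial pass — values computed on the first demand:
  n1 = lenl([-1, 4, 7]) = 3
  n5 = min2(3, 2) = 2

Second demand — change propagation:
  n1: re-runs because x1 [-1, 4, 7]->[-2, -7]; new result 2.
  n5: re-runs because n1 3->2; new result 2 (unchanged).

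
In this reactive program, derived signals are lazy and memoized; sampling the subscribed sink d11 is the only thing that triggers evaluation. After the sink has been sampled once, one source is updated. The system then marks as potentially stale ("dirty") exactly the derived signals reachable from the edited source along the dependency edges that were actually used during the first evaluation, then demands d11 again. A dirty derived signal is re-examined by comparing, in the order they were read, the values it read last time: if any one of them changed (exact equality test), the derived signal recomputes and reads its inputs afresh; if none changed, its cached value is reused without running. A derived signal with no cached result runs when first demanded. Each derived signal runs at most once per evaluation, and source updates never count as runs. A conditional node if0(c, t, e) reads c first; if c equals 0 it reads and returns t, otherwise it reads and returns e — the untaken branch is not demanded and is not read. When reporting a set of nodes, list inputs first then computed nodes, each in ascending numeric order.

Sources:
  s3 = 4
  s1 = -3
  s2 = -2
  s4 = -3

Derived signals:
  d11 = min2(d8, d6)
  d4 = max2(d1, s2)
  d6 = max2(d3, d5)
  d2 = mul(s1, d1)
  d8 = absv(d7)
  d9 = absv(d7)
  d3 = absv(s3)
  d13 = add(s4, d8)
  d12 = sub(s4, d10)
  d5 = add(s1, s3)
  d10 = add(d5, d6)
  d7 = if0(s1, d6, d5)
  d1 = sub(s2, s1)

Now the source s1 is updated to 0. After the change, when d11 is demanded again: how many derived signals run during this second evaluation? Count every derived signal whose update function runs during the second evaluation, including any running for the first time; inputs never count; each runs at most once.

First demand of the output computes:
  d3 = absv(4) = 4
  d5 = add(-3, 4) = 1
  d6 = max2(4, 1) = 4
  d7 = if0(s1=-3 -> else branch d5) = 1
  d8 = absv(1) = 1
  d11 = min2(1, 4) = 1

After the edit, cleaning proceeds:
  d5: a read changed (s1 -3->0) — executes, giving 4.
  d6: a read changed (d5 1->4) — executes, giving 4 — identical to its old value.
  d7: a read changed (s1 -3->0; d5 1->4) — executes, giving 4.
  d8: a read changed (d7 1->4) — executes, giving 4.
  d11: a read changed (d8 1->4) — executes, giving 4.

5 derived signals run: d5, d6, d7, d8, d11.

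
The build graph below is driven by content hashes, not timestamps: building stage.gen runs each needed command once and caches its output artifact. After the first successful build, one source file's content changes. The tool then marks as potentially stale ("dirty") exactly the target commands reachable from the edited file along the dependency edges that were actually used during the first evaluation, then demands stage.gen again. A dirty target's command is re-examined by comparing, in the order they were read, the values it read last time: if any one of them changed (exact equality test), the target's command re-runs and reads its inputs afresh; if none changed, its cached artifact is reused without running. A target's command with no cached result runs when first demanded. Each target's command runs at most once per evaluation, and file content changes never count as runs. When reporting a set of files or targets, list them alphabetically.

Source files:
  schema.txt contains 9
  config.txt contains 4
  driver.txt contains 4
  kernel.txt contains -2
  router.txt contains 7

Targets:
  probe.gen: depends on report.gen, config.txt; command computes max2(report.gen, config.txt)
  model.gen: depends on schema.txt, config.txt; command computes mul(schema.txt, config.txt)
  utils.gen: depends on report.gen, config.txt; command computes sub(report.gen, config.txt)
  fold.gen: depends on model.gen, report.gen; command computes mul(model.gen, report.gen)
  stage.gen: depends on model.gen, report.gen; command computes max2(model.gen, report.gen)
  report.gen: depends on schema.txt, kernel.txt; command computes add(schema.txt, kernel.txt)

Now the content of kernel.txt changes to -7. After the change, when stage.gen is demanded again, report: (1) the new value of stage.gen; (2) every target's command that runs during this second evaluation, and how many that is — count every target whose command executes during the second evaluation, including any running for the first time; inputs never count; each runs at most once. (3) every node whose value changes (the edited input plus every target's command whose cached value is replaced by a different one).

stage.gen now evaluates to 36.
Run set: report.gen, stage.gen (2 run).
Changed values: kernel.txt, report.gen.

Initial pass — values computed on the first demand:
  model.gen = mul(9, 4) = 36
  report.gen = add(9, -2) = 7
  stage.gen = max2(36, 7) = 36

Second demand — change propagation:
  report.gen: re-runs because kernel.txt -2->-7; new result 2.
  stage.gen: re-runs because report.gen 7->2; new result 36 (unchanged).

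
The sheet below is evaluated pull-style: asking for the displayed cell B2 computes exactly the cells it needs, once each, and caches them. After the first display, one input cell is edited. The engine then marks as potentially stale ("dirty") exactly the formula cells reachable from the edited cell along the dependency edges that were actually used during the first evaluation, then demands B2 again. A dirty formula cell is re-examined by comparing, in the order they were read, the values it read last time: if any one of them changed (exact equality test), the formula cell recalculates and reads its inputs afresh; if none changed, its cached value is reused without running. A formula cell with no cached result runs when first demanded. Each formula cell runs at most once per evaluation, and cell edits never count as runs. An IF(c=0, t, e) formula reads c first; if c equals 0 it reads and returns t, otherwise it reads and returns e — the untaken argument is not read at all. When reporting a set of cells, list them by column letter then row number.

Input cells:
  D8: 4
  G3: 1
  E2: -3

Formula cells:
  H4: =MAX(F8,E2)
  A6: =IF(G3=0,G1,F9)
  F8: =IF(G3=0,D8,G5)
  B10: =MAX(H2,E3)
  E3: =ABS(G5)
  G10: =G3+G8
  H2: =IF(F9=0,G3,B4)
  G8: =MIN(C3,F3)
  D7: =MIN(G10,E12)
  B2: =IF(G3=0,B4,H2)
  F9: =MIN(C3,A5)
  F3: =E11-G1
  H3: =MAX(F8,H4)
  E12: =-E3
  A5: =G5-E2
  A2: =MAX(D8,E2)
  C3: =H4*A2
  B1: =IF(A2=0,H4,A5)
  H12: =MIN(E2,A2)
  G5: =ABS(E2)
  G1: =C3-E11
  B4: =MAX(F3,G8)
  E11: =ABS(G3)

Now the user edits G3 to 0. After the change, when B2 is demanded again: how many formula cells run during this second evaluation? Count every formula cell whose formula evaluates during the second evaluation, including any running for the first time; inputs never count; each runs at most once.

First demand of the output computes:
  A2 = MAX(4, -3) = 4
  E11 = ABS(1) = 1
  G5 = ABS(-3) = 3
  A5 = 3 - -3 = 6
  F8 = IF(G3=0: G3=1 -> else branch G5) = 3
  H4 = MAX(3, -3) = 3
  C3 = 3 * 4 = 12
  F9 = MIN(12, 6) = 6
  G1 = 12 - 1 = 11
  F3 = 1 - 11 = -10
  G8 = MIN(12, -10) = -10
  B4 = MAX(-10, -10) = -10
  H2 = IF(F9=0: F9=6 -> else branch B4) = -10
  B2 = IF(G3=0: G3=1 -> else branch H2) = -10

After the edit, cleaning proceeds:
  E11: a read changed (G3 1->0) — executes, giving 0.
  F8: a read changed (G3 1->0) — executes, giving 4.
  H4: a read changed (F8 3->4) — executes, giving 4.
  C3: a read changed (H4 3->4) — executes, giving 16.
  F9: stays stale; no demand reaches it after the flip.
  G1: a read changed (C3 12->16; E11 1->0) — executes, giving 16.
  F3: a read changed (E11 1->0; G1 11->16) — executes, giving -16.
  G8: a read changed (C3 12->16; F3 -10->-16) — executes, giving -16.
  B4: a read changed (F3 -10->-16; G8 -10->-16) — executes, giving -16.
  H2: stays stale; no demand reaches it after the flip.
  B2: a read changed (G3 1->0) — executes, giving -16.

Note the branch switch — demand abandons F9, H2, which are never re-examined.

9 formula cells run: B2, B4, C3, E11, F3, F8, G1, G8, H4.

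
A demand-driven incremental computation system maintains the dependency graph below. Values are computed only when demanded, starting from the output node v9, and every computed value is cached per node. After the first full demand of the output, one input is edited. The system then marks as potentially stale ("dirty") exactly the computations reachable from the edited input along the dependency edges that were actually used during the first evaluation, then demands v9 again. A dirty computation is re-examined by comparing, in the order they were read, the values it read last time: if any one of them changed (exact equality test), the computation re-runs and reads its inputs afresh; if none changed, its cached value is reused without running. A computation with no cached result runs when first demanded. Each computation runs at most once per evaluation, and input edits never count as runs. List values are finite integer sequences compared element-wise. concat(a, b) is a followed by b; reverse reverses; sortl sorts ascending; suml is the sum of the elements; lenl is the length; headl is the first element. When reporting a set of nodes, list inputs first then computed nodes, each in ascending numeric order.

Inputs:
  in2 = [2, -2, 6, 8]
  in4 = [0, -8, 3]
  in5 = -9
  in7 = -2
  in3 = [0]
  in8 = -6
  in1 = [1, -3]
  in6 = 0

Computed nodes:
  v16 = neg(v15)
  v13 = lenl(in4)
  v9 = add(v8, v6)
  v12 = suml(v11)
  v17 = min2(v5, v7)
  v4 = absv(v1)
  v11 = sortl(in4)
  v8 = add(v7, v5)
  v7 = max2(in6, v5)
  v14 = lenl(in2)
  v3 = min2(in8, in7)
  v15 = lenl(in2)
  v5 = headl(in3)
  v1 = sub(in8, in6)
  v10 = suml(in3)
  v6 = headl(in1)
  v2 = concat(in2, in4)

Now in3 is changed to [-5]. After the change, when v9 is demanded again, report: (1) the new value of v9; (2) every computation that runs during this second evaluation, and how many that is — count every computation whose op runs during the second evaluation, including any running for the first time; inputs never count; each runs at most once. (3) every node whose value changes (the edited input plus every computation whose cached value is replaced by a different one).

New value of v9: -4.
Computations that run: v5, v7, v8, v9 — 4 in total.
Values that change: in3, v5, v8, v9.

First evaluation (everything demanded from the output):
  v5 = headl([0]) = 0
  v6 = headl([1, -3]) = 1
  v7 = max2(0, 0) = 0
  v8 = add(0, 0) = 0
  v9 = add(0, 1) = 1

Propagation after the edit:
  v5: runs — in3 [0]->[-5]; result -5.
  v7: runs — v5 0->-5; result 0 (same value as before).
  v8: runs — v5 0->-5; result -5.
  v9: runs — v8 0->-5; result -4.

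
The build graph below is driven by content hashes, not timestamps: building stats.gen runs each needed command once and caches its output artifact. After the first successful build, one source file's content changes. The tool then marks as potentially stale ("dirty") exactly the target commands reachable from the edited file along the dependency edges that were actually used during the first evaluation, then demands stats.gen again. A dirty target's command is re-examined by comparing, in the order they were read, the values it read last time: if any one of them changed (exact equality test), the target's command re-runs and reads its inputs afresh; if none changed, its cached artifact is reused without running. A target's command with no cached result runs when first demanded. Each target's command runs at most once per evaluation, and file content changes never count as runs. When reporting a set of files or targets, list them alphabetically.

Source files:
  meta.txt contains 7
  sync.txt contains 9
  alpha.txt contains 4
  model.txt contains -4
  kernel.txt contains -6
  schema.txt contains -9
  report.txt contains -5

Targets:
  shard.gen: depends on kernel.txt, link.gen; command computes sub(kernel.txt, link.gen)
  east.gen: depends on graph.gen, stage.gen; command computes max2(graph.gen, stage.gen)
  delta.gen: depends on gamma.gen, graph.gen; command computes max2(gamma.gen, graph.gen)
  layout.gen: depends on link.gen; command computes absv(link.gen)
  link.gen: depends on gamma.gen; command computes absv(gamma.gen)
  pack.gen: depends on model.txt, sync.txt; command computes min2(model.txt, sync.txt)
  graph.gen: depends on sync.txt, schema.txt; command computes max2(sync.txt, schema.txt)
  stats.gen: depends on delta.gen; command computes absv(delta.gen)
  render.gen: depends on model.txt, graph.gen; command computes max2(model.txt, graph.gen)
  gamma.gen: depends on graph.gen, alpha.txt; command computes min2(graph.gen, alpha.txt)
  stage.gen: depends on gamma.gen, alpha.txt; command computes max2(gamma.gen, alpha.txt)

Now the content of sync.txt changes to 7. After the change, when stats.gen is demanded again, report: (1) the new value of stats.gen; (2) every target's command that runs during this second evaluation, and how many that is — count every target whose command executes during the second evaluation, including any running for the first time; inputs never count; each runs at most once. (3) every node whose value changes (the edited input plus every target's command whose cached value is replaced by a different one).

stats.gen now evaluates to 7.
Run set: delta.gen, gamma.gen, graph.gen, stats.gen (4 run).
Changed values: delta.gen, graph.gen, stats.gen, sync.txt.

Initial pass — values computed on the first demand:
  graph.gen = max2(9, -9) = 9
  gamma.gen = min2(9, 4) = 4
  delta.gen = max2(4, 9) = 9
  stats.gen = absv(9) = 9

Second demand — change propagation:
  graph.gen: re-runs because sync.txt 9->7; new result 7.
  gamma.gen: re-runs because graph.gen 9->7; new result 4 (unchanged).
  delta.gen: re-runs because graph.gen 9->7; new result 7.
  stats.gen: re-runs because delta.gen 9->7; new result 7.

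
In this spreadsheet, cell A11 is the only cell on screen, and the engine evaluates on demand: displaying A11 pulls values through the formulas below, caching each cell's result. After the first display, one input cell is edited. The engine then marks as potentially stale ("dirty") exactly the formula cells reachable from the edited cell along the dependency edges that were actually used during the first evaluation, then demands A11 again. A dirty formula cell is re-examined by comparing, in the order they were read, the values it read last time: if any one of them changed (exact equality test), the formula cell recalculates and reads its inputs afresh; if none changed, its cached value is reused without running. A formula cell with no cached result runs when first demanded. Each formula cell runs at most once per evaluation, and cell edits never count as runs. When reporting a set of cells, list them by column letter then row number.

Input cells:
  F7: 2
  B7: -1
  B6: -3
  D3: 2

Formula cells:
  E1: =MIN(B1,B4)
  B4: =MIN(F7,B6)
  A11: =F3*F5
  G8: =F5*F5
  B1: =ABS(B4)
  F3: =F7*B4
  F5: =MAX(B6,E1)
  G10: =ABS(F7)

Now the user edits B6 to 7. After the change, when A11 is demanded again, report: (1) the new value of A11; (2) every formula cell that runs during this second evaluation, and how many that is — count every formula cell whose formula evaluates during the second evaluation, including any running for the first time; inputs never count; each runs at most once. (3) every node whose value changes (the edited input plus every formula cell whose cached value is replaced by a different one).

Initial pass — values computed on the first demand:
  B4 = MIN(2, -3) = -3
  B1 = ABS(-3) = 3
  E1 = MIN(3, -3) = -3
  F3 = 2 * -3 = -6
  F5 = MAX(-3, -3) = -3
  A11 = -6 * -3 = 18

Second demand — change propagation:
  B4: re-runs because B6 -3->7; new result 2.
  B1: re-runs because B4 -3->2; new result 2.
  E1: re-runs because B1 3->2; B4 -3->2; new result 2.
  F3: re-runs because B4 -3->2; new result 4.
  F5: re-runs because B6 -3->7; E1 -3->2; new result 7.
  A11: re-runs because F3 -6->4; F5 -3->7; new result 28.

A11 now evaluates to 28.
Run set: A11, B1, B4, E1, F3, F5 (6 run).
Changed values: A11, B1, B4, B6, E1, F3, F5.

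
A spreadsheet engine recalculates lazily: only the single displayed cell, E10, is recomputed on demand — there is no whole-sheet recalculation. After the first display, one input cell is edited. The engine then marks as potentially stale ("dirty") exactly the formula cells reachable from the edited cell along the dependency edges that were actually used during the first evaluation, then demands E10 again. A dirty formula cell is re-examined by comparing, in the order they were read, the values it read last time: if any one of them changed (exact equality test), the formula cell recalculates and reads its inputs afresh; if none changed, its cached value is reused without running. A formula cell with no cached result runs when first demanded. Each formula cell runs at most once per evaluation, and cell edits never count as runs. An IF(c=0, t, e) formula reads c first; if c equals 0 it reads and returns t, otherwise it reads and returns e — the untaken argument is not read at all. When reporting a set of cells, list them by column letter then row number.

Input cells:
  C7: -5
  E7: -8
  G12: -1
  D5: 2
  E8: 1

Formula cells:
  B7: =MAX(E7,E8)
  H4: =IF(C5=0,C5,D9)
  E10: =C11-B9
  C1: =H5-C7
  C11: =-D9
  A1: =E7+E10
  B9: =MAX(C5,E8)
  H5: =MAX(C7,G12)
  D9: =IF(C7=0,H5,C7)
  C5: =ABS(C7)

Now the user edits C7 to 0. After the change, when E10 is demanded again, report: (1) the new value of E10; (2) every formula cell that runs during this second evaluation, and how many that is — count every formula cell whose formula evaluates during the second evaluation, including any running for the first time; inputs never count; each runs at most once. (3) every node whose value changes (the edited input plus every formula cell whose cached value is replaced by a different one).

New value of E10: -1.
Formula cells that run: B9, C5, C11, D9, E10, H5 — 6 in total.
Values that change: B9, C5, C7, C11, D9, E10.
Key observation: a condition flipped, so demand reaches new nodes — H5 runs for the first time.

First evaluation (everything demanded from the output):
  C5 = ABS(-5) = 5
  B9 = MAX(5, 1) = 5
  D9 = IF(C7=0: C7=-5 -> else branch C7) = -5
  C11 = -(-5) = 5
  E10 = 5 - 5 = 0

Propagation after the edit:
  C5: runs — C7 -5->0; result 0.
  B9: runs — C5 5->0; result 1.
  H5: demanded for the first time — runs, produces 0.
  D9: runs — C7 -5->0; C7 -5->0; result 0.
  C11: runs — D9 -5->0; result 0.
  E10: runs — C11 5->0; B9 5->1; result -1.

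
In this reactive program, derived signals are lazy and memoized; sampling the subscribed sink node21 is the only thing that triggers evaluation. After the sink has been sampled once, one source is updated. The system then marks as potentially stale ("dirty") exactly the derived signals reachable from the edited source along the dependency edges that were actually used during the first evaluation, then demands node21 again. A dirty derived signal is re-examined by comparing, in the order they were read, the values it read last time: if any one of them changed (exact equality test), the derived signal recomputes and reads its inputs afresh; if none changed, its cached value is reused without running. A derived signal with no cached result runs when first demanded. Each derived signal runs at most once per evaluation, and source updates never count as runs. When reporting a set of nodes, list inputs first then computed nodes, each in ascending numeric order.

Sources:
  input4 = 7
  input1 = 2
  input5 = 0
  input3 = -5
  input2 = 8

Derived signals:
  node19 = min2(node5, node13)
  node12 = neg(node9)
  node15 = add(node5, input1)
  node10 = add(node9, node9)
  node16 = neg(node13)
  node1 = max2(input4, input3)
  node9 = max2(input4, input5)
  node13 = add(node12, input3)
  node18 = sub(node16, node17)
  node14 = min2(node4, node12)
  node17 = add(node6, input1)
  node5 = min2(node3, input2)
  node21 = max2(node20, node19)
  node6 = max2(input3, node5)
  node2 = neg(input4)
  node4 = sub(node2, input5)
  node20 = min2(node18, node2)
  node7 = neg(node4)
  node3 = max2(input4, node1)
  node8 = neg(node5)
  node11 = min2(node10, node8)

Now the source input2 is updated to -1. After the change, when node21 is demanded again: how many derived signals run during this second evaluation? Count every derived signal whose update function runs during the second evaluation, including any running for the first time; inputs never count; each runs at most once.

First demand of the output computes:
  node1 = max2(7, -5) = 7
  node2 = neg(7) = -7
  node3 = max2(7, 7) = 7
  node5 = min2(7, 8) = 7
  node6 = max2(-5, 7) = 7
  node9 = max2(7, 0) = 7
  node12 = neg(7) = -7
  node13 = add(-7, -5) = -12
  node16 = neg(-12) = 12
  node17 = add(7, 2) = 9
  node18 = sub(12, 9) = 3
  node19 = min2(7, -12) = -12
  node20 = min2(3, -7) = -7
  node21 = max2(-7, -12) = -7

After the edit, cleaning proceeds:
  node5: a read changed (input2 8->-1) — executes, giving -1.
  node6: a read changed (node5 7->-1) — executes, giving -1.
  node17: a read changed (node6 7->-1) — executes, giving 1.
  node18: a read changed (node17 9->1) — executes, giving 11.
  node19: a read changed (node5 7->-1) — executes, giving -12 — identical to its old value.
  node20: a read changed (node18 3->11) — executes, giving -7 — identical to its old value.
  node21: dirty, but its reads are unchanged (node20 unchanged, node19 unchanged); cached -7 stands.

Note where the cutoff bites: node21 is checked, finds nothing changed, and keeps its cache.

6 derived signals run: node5, node6, node17, node18, node19, node20.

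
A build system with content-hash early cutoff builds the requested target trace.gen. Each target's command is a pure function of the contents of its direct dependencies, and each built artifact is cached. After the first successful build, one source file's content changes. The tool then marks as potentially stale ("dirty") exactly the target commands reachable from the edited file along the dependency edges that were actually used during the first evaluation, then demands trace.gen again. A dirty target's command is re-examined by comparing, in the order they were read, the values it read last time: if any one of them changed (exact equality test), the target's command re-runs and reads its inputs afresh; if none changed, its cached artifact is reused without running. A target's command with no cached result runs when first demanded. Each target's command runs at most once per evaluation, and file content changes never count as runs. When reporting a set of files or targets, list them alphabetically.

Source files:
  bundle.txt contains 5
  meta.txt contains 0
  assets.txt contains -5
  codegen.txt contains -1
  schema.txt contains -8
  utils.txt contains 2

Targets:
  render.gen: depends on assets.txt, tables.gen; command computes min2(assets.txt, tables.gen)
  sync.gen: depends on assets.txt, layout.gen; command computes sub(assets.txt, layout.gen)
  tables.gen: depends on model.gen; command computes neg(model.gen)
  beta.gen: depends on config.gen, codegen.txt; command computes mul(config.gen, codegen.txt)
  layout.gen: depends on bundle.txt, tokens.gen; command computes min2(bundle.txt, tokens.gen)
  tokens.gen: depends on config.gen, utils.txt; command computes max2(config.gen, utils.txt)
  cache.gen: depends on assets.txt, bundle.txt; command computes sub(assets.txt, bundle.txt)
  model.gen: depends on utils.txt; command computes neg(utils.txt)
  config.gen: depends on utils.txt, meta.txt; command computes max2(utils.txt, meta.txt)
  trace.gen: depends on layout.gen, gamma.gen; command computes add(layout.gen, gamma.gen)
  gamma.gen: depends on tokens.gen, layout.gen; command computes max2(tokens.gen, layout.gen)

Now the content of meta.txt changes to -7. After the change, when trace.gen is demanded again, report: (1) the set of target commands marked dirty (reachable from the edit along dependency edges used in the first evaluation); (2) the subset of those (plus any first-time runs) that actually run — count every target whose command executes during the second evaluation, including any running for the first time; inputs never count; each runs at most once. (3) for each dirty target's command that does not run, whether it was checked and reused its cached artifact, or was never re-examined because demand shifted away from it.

First evaluation (everything demanded from the output):
  config.gen = max2(2, 0) = 2
  tokens.gen = max2(2, 2) = 2
  layout.gen = min2(5, 2) = 2
  gamma.gen = max2(2, 2) = 2
  trace.gen = add(2, 2) = 4

Propagation after the edit:
  config.gen: runs — meta.txt 0->-7; result 2 (same value as before).
  tokens.gen: checked — values it read are unchanged (config.gen unchanged, utils.txt unchanged); reused cached 2 without running.
  layout.gen: checked — values it read are unchanged (bundle.txt unchanged, tokens.gen unchanged); reused cached 2 without running.
  gamma.gen: checked — values it read are unchanged (tokens.gen unchanged, layout.gen unchanged); reused cached 2 without running.
  trace.gen: checked — values it read are unchanged (layout.gen unchanged, gamma.gen unchanged); reused cached 4 without running.

Key observation: the change is absorbed at config.gen — it re-runs but produces the same value, and the output's value is unchanged.

Marked dirty: config.gen, gamma.gen, layout.gen, tokens.gen, trace.gen.
Target commands that run: config.gen — 1 in total.
Checked but reused from cache: gamma.gen, layout.gen, tokens.gen, trace.gen.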